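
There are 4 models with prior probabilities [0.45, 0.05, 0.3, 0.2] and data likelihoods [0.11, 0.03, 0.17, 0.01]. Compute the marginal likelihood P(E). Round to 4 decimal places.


P(E) = sum over models of P(M_i) * P(E|M_i)
= 0.45*0.11 + 0.05*0.03 + 0.3*0.17 + 0.2*0.01
= 0.104

0.104


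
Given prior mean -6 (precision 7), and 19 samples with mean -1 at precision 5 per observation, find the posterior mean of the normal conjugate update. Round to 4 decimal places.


The posterior mean is a precision-weighted average of prior and data.
Post. prec. = 7 + 95 = 102
Post. mean = (-42 + -95)/102 = -137/102 = -1.3431

-1.3431


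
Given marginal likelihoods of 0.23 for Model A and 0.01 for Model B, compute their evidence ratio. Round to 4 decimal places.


Ratio = ML(A) / ML(B) = 0.23/0.01
= 23.0

23.0


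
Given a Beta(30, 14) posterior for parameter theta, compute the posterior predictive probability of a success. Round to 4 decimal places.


For a Beta-Bernoulli model, the predictive probability is the mean:
P(success) = 30/(30+14) = 30/44 = 0.6818

0.6818


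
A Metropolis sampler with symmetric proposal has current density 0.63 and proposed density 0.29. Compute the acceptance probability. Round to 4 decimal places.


For symmetric proposals, acceptance = min(1, pi(x*)/pi(x))
= min(1, 0.29/0.63)
= min(1, 0.4603) = 0.4603

0.4603


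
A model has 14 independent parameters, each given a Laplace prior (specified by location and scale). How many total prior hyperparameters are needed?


Each Laplace prior needs 2 hyperparameters (location and scale).
Total = 2 * 14 = 28

28


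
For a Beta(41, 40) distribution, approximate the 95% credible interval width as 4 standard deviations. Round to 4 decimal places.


Variance of Beta(a,b) = ab / ((a+b)^2 * (a+b+1))
= 41*40 / ((81)^2 * 82)
= 0.003
SD = sqrt(0.003) = 0.0552
Width = 4 * SD = 0.2208

0.2208


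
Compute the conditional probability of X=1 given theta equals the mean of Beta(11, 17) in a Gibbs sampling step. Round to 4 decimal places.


Mean of Beta(11, 17) = 0.3929
P(X=1 | theta=0.3929) = 0.3929

0.3929


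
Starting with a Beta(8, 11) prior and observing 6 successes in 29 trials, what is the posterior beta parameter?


Posterior beta = prior beta + failures
Failures = 29 - 6 = 23
beta_post = 11 + 23 = 34

34


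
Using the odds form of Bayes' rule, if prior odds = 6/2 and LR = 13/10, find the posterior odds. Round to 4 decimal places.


Bayes' rule in odds form: posterior odds = prior odds * LR
= (6 * 13) / (2 * 10)
= 78/20 = 3.9

3.9


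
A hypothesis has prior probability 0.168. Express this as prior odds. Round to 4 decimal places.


Odds = P(H) / P(not H) = 0.168 / 0.832
= 0.2019

0.2019


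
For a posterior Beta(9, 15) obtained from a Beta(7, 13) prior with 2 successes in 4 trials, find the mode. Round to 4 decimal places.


Mode = (alpha - 1) / (alpha + beta - 2)
= 8 / 22
= 0.3636

0.3636


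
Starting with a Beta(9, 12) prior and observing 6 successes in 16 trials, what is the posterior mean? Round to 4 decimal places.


Posterior parameters: alpha = 9 + 6 = 15
beta = 12 + 10 = 22
Posterior mean = alpha / (alpha + beta) = 15 / 37
= 0.4054

0.4054


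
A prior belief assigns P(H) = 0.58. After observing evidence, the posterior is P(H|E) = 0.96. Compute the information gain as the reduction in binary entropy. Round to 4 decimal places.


H(prior) = -0.58*log2(0.58) - 0.42*log2(0.42)
= 0.9815
H(post) = -0.96*log2(0.96) - 0.04*log2(0.04)
= 0.2423
IG = 0.9815 - 0.2423 = 0.7392

0.7392


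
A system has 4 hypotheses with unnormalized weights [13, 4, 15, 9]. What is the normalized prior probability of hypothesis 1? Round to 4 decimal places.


The normalized prior is the weight divided by the total.
Total weight = 41
P(H1) = 13 / 41 = 0.3171

0.3171


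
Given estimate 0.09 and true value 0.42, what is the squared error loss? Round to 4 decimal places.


Squared error = (estimate - true)^2
Difference = -0.33
Loss = -0.33^2 = 0.1089

0.1089


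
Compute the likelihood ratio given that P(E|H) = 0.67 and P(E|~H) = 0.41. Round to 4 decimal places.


LR = P(E|H) / P(E|~H)
= 0.67 / 0.41 = 1.6341

1.6341


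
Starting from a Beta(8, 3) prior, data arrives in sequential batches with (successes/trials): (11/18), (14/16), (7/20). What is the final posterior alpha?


In sequential Bayesian updating, we sum all successes.
Total successes = 32
Final alpha = 8 + 32 = 40

40


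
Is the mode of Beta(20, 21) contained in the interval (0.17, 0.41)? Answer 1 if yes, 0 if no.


Mode = (a-1)/(a+b-2) = 19/39 = 0.4872
Interval: (0.17, 0.41)
Contains mode? 0

0


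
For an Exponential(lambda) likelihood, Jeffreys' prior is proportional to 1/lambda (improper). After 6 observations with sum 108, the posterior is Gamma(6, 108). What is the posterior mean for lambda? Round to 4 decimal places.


Posterior = Gamma(n, sum_x) = Gamma(6, 108)
Posterior mean = shape/rate = 6/108
= 0.0556

0.0556


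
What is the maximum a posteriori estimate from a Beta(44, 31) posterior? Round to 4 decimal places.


The MAP estimate equals the mode of the distribution.
Mode of Beta(a,b) = (a-1)/(a+b-2)
= 43/73
= 0.589

0.589


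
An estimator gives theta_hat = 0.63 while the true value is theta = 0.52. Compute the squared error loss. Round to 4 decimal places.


The squared error loss is (theta_hat - theta)^2
= (0.63 - 0.52)^2
= (0.11)^2 = 0.0121

0.0121


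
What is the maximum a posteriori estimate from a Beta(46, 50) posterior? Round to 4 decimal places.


The MAP estimate equals the mode of the distribution.
Mode of Beta(a,b) = (a-1)/(a+b-2)
= 45/94
= 0.4787

0.4787


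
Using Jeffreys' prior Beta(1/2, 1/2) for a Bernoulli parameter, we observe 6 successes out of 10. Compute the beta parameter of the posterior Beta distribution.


Conjugate update: Beta(0.5 + k, 0.5 + n - k).
k = 6, n - k = 4
Posterior beta = 0.5 + (n - k) = 0.5 + 4 = 4.5

4.5


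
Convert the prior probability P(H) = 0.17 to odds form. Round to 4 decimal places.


P(not H) = 1 - 0.17 = 0.83
Odds = 0.17 / 0.83 = 0.2048

0.2048


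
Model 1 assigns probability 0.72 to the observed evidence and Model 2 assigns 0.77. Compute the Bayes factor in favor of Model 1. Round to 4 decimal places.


BF = P(data|M1) / P(data|M2)
= 0.72 / 0.77 = 0.9351

0.9351


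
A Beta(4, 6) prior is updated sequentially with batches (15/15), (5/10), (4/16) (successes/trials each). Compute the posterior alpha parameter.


Sequential conjugate updating is equivalent to a single batch update.
Total successes across all batches = 24
alpha_posterior = alpha_prior + total_successes = 4 + 24
= 28

28


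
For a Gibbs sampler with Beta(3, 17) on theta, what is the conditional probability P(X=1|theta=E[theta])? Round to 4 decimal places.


E[theta] = 3/(3+17) = 0.15
P(X=1|theta) = theta = 0.15

0.15


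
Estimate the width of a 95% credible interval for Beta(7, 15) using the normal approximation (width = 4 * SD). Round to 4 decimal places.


For Beta(a,b): Var = ab/((a+b)^2(a+b+1))
Var = 0.0094, SD = 0.0971
Approximate 95% CI width = 4 * 0.0971 = 0.3885

0.3885


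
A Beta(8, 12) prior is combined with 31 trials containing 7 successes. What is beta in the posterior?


In conjugate updating:
beta_posterior = beta_prior + (n - k)
= 12 + (31 - 7)
= 12 + 24 = 36

36


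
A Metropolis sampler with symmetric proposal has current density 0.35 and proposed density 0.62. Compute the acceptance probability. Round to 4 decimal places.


For symmetric proposals, acceptance = min(1, pi(x*)/pi(x))
= min(1, 0.62/0.35)
= min(1, 1.7714) = 1.0

1.0


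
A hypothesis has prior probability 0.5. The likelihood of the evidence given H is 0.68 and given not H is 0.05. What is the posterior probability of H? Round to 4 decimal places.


Using Bayes' theorem:
P(E) = 0.5 * 0.68 + 0.5 * 0.05
P(E) = 0.365
P(H|E) = (0.5 * 0.68) / 0.365 = 0.9315

0.9315


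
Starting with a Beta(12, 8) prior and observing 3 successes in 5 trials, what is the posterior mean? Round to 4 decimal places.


Posterior parameters: alpha = 12 + 3 = 15
beta = 8 + 2 = 10
Posterior mean = alpha / (alpha + beta) = 15 / 25
= 0.6

0.6


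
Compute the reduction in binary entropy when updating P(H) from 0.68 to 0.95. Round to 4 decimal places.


H_before = -p*log2(p) - (1-p)*log2(1-p) for p=0.68: 0.9044
H_after for p=0.95: 0.2864
Reduction = 0.9044 - 0.2864 = 0.618

0.618


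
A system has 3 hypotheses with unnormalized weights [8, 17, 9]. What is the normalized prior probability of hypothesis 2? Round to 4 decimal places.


The normalized prior is the weight divided by the total.
Total weight = 34
P(H2) = 17 / 34 = 0.5

0.5


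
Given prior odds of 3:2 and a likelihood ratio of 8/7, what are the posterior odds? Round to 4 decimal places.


Posterior odds = prior odds * LR
Prior odds = 3/2 = 1.5
LR = 8/7 = 1.1429
Posterior odds = 1.5 * 1.1429 = 1.7143

1.7143


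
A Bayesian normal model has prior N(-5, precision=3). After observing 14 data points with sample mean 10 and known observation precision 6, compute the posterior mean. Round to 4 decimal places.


Posterior mean = (prior_precision * prior_mean + n * data_precision * data_mean) / (prior_precision + n * data_precision)
Numerator = 3*-5 + 14*6*10 = 825
Denominator = 3 + 14*6 = 87
Posterior mean = 9.4828

9.4828


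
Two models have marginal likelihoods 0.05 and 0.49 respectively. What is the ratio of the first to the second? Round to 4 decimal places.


Evidence ratio = 0.05 / 0.49
= 0.102

0.102


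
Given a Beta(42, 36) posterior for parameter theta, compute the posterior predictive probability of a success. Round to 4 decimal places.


For a Beta-Bernoulli model, the predictive probability is the mean:
P(success) = 42/(42+36) = 42/78 = 0.5385

0.5385


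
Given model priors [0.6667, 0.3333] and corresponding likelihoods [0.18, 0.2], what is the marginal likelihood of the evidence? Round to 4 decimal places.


P(E) = sum_i P(M_i) P(E|M_i)
= 0.12 + 0.0667
= 0.1867

0.1867


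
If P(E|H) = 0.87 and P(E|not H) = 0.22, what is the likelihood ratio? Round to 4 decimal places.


Likelihood ratio = P(E|H) / P(E|not H)
= 0.87 / 0.22
= 3.9545

3.9545


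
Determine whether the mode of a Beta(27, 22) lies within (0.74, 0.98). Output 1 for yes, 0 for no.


First find the mode: (a-1)/(a+b-2) = 0.5532
Is 0.5532 in (0.74, 0.98)? 0

0


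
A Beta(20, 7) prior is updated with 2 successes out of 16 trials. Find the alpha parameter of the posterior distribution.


In the Beta-Binomial conjugate update:
alpha_post = alpha_prior + successes
= 20 + 2
= 22

22


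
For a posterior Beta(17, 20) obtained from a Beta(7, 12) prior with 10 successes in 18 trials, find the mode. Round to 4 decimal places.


Mode = (alpha - 1) / (alpha + beta - 2)
= 16 / 35
= 0.4571

0.4571


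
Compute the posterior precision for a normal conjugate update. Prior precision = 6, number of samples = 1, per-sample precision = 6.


tau_post = tau_0 + n * tau
= 6 + 1 * 6 = 12

12


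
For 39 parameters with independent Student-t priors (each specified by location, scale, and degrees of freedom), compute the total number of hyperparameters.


A Student-t prior has 3 hyperparameters per parameter.
Total = 39 * 3 = 117

117


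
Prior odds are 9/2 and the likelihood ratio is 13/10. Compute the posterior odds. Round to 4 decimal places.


Posterior odds = prior odds * likelihood ratio
= (9/2) * (13/10)
= 117 / 20
= 5.85

5.85


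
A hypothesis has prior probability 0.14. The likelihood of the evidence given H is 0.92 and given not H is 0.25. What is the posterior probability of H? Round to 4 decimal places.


Using Bayes' theorem:
P(E) = 0.14 * 0.92 + 0.86 * 0.25
P(E) = 0.3438
P(H|E) = (0.14 * 0.92) / 0.3438 = 0.3746

0.3746


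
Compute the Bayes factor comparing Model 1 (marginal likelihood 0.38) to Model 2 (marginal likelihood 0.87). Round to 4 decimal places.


BF12 = marginal likelihood of M1 / marginal likelihood of M2
= 0.38/0.87
= 0.4368

0.4368


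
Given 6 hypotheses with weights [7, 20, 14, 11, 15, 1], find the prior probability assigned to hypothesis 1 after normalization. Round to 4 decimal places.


To normalize, divide each weight by the sum of all weights.
Sum = 68
Prior(H1) = 7/68 = 0.1029

0.1029


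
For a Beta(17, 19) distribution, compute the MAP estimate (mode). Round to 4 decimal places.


MAP = mode = (a-1)/(a+b-2)
= (17-1)/(17+19-2)
= 16/34 = 0.4706

0.4706


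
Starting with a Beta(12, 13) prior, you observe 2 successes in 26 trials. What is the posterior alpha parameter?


For a Beta-Binomial conjugate model:
Posterior alpha = prior alpha + number of successes
= 12 + 2 = 14

14


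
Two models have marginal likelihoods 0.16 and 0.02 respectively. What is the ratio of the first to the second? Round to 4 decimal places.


Evidence ratio = 0.16 / 0.02
= 8.0

8.0


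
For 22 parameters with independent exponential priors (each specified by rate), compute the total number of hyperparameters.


A exponential prior has 1 hyperparameter per parameter.
Total = 22 * 1 = 22

22


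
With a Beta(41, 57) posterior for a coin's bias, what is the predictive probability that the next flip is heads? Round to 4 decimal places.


The predictive probability equals the posterior mean.
P(next = heads) = alpha / (alpha + beta)
= 41 / 98 = 0.4184

0.4184


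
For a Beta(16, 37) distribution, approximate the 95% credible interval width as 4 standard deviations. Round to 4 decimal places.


Variance of Beta(a,b) = ab / ((a+b)^2 * (a+b+1))
= 16*37 / ((53)^2 * 54)
= 0.0039
SD = sqrt(0.0039) = 0.0625
Width = 4 * SD = 0.2499

0.2499


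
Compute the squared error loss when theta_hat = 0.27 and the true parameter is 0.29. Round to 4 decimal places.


L = (theta_hat - theta_true)^2
= (0.27 - 0.29)^2
= -0.02^2 = 0.0004

0.0004


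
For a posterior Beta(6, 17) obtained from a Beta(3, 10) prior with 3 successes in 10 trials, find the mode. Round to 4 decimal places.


Mode = (alpha - 1) / (alpha + beta - 2)
= 5 / 21
= 0.2381

0.2381


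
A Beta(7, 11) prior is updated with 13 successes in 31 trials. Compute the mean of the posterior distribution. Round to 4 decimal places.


After update: Beta(20, 29)
Mean = 20 / (20 + 29) = 20 / 49
= 0.4082

0.4082


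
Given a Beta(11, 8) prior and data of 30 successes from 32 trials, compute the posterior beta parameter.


Number of failures = 32 - 30 = 2
Posterior beta = 8 + 2 = 10

10


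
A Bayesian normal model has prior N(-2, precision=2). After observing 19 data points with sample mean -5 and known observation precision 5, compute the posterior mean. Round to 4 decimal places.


Posterior mean = (prior_precision * prior_mean + n * data_precision * data_mean) / (prior_precision + n * data_precision)
Numerator = 2*-2 + 19*5*-5 = -479
Denominator = 2 + 19*5 = 97
Posterior mean = -4.9381

-4.9381


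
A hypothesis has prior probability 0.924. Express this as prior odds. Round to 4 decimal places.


Odds = P(H) / P(not H) = 0.924 / 0.076
= 12.1579

12.1579


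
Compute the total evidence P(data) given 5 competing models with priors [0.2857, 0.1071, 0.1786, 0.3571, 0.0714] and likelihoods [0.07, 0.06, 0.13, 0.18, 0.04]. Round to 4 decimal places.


Marginal likelihood = sum P(model_i) * P(data|model_i)
Model 1: 0.2857 * 0.07 = 0.02
Model 2: 0.1071 * 0.06 = 0.0064
Model 3: 0.1786 * 0.13 = 0.0232
Model 4: 0.3571 * 0.18 = 0.0643
Model 5: 0.0714 * 0.04 = 0.0029
Total = 0.1168

0.1168


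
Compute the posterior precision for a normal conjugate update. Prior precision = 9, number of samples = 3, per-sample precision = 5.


tau_post = tau_0 + n * tau
= 9 + 3 * 5 = 24

24


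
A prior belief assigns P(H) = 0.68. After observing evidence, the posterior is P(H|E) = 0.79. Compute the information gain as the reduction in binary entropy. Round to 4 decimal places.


H(prior) = -0.68*log2(0.68) - 0.32*log2(0.32)
= 0.9044
H(post) = -0.79*log2(0.79) - 0.21*log2(0.21)
= 0.7415
IG = 0.9044 - 0.7415 = 0.1629

0.1629


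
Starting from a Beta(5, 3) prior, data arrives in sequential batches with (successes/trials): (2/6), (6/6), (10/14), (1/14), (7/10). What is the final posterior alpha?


In sequential Bayesian updating, we sum all successes.
Total successes = 26
Final alpha = 5 + 26 = 31

31


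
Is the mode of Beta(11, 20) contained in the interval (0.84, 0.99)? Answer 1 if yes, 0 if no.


Mode = (a-1)/(a+b-2) = 10/29 = 0.3448
Interval: (0.84, 0.99)
Contains mode? 0

0


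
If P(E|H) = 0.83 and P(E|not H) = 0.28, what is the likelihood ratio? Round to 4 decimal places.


Likelihood ratio = P(E|H) / P(E|not H)
= 0.83 / 0.28
= 2.9643

2.9643


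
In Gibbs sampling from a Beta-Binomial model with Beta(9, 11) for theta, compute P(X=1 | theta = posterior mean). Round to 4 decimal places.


Posterior mean = alpha/(alpha+beta) = 9/20 = 0.45
P(X=1|theta=mean) = theta = 0.45

0.45


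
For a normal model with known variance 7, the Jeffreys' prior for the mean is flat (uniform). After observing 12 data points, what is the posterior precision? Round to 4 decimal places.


Jeffreys' prior for normal mean (known variance) is flat.
Prior precision = 0.
Posterior precision = prior_prec + n/sigma^2 = 0 + 12/7
= 1.7143

1.7143


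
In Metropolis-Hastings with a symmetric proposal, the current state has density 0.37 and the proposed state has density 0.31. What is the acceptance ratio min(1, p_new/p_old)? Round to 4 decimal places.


Ratio = p_new / p_old = 0.31 / 0.37 = 0.8378
Acceptance = min(1, 0.8378) = 0.8378

0.8378


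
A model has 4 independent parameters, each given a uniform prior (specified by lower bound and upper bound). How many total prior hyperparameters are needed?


Each uniform prior needs 2 hyperparameters (lower bound and upper bound).
Total = 2 * 4 = 8

8


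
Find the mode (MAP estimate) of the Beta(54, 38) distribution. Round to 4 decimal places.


For Beta(a,b) with a,b > 1:
Mode = (a-1)/(a+b-2) = (54-1)/(92-2)
= 53/90 = 0.5889

0.5889


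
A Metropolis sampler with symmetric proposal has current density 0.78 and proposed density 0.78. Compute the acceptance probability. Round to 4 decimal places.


For symmetric proposals, acceptance = min(1, pi(x*)/pi(x))
= min(1, 0.78/0.78)
= min(1, 1.0) = 1.0

1.0


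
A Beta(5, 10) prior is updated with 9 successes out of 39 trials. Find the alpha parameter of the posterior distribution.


In the Beta-Binomial conjugate update:
alpha_post = alpha_prior + successes
= 5 + 9
= 14

14


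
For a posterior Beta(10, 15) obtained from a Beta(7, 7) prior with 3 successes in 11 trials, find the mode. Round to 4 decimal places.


Mode = (alpha - 1) / (alpha + beta - 2)
= 9 / 23
= 0.3913

0.3913


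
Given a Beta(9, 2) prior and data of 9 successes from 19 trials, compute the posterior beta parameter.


Number of failures = 19 - 9 = 10
Posterior beta = 2 + 10 = 12

12


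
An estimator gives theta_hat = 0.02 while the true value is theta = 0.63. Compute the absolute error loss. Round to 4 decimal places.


The absolute error loss is |theta_hat - theta|
= |0.02 - 0.63|
= 0.61

0.61


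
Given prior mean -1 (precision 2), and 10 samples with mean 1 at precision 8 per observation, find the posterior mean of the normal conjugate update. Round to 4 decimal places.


The posterior mean is a precision-weighted average of prior and data.
Post. prec. = 2 + 80 = 82
Post. mean = (-2 + 80)/82 = 78/82 = 0.9512

0.9512


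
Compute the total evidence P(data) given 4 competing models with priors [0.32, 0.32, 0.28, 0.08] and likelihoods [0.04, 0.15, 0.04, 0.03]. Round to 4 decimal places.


Marginal likelihood = sum P(model_i) * P(data|model_i)
Model 1: 0.32 * 0.04 = 0.0128
Model 2: 0.32 * 0.15 = 0.048
Model 3: 0.28 * 0.04 = 0.0112
Model 4: 0.08 * 0.03 = 0.0024
Total = 0.0744

0.0744


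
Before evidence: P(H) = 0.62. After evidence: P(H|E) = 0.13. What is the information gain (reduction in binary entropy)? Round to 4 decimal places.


Prior entropy = 0.958
Posterior entropy = 0.5574
Information gain = 0.958 - 0.5574 = 0.4006

0.4006


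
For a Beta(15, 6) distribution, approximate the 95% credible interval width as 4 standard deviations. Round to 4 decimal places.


Variance of Beta(a,b) = ab / ((a+b)^2 * (a+b+1))
= 15*6 / ((21)^2 * 22)
= 0.0093
SD = sqrt(0.0093) = 0.0963
Width = 4 * SD = 0.3853

0.3853


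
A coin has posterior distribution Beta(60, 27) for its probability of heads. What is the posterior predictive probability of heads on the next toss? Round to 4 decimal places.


Posterior predictive = E[theta] = alpha/(alpha+beta)
= 60/87
= 0.6897

0.6897


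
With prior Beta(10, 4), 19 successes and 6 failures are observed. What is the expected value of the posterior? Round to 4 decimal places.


Posterior = Beta(29, 10)
E[theta] = alpha/(alpha+beta)
= 29/39 = 0.7436

0.7436


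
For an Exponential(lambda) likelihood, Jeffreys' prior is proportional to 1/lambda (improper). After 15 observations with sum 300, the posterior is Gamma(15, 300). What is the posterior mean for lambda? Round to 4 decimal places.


Posterior = Gamma(n, sum_x) = Gamma(15, 300)
Posterior mean = shape/rate = 15/300
= 0.05

0.05


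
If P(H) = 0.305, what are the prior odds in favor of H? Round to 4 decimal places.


Prior odds = P(H) / (1 - P(H))
= 0.305 / 0.695
= 0.4388

0.4388


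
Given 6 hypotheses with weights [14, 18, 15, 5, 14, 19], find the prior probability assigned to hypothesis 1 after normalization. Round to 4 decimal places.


To normalize, divide each weight by the sum of all weights.
Sum = 85
Prior(H1) = 14/85 = 0.1647

0.1647


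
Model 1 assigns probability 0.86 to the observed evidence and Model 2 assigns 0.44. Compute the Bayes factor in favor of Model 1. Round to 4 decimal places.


BF = P(data|M1) / P(data|M2)
= 0.86 / 0.44 = 1.9545

1.9545


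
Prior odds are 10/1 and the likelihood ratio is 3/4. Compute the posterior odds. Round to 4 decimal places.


Posterior odds = prior odds * likelihood ratio
= (10/1) * (3/4)
= 30 / 4
= 7.5

7.5


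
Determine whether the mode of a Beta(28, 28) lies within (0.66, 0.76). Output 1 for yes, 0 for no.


First find the mode: (a-1)/(a+b-2) = 0.5
Is 0.5 in (0.66, 0.76)? 0

0


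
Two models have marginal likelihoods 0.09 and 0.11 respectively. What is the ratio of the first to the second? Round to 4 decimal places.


Evidence ratio = 0.09 / 0.11
= 0.8182

0.8182


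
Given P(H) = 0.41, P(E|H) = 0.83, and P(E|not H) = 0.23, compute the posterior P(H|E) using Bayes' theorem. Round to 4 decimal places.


By Bayes' theorem: P(H|E) = P(E|H)*P(H) / P(E)
P(E) = P(E|H)*P(H) + P(E|not H)*P(not H)
P(E) = 0.83*0.41 + 0.23*0.59 = 0.476
P(H|E) = 0.83*0.41 / 0.476 = 0.7149

0.7149


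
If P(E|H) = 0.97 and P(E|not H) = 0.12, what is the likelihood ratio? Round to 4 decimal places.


Likelihood ratio = P(E|H) / P(E|not H)
= 0.97 / 0.12
= 8.0833

8.0833


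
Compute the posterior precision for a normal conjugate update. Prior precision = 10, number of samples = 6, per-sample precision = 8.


tau_post = tau_0 + n * tau
= 10 + 6 * 8 = 58

58


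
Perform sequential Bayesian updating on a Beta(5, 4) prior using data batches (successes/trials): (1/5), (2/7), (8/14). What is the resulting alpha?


Accumulate successes: 11
Posterior alpha = prior alpha + sum of successes
= 5 + 11 = 16

16


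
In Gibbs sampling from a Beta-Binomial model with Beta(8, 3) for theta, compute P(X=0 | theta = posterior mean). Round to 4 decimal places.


Posterior mean = alpha/(alpha+beta) = 8/11 = 0.7273
P(X=0|theta=mean) = 1 - theta = 0.2727

0.2727


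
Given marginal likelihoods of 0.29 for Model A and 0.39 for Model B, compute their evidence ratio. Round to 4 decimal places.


Ratio = ML(A) / ML(B) = 0.29/0.39
= 0.7436

0.7436


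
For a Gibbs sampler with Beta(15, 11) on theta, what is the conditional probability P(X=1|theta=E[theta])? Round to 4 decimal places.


E[theta] = 15/(15+11) = 0.5769
P(X=1|theta) = theta = 0.5769

0.5769


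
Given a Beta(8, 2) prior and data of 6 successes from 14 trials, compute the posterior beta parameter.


Number of failures = 14 - 6 = 8
Posterior beta = 2 + 8 = 10

10


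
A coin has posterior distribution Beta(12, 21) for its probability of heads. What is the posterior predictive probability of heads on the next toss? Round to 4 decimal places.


Posterior predictive = E[theta] = alpha/(alpha+beta)
= 12/33
= 0.3636

0.3636


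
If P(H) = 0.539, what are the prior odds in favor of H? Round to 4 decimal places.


Prior odds = P(H) / (1 - P(H))
= 0.539 / 0.461
= 1.1692

1.1692


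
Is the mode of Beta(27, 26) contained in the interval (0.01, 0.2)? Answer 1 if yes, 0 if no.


Mode = (a-1)/(a+b-2) = 26/51 = 0.5098
Interval: (0.01, 0.2)
Contains mode? 0

0


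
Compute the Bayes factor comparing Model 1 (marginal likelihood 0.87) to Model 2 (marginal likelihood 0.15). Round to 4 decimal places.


BF12 = marginal likelihood of M1 / marginal likelihood of M2
= 0.87/0.15
= 5.8

5.8


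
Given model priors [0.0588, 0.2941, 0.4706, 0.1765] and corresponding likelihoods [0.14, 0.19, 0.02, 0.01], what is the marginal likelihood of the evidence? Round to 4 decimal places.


P(E) = sum_i P(M_i) P(E|M_i)
= 0.0082 + 0.0559 + 0.0094 + 0.0018
= 0.0753

0.0753


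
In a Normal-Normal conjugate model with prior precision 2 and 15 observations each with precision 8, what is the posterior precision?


Posterior precision = prior precision + n * observation precision
= 2 + 15 * 8
= 2 + 120 = 122

122


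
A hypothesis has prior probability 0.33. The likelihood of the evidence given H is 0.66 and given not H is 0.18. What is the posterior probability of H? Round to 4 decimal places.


Using Bayes' theorem:
P(E) = 0.33 * 0.66 + 0.67 * 0.18
P(E) = 0.3384
P(H|E) = (0.33 * 0.66) / 0.3384 = 0.6436

0.6436


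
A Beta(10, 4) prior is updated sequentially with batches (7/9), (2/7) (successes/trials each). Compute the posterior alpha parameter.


Sequential conjugate updating is equivalent to a single batch update.
Total successes across all batches = 9
alpha_posterior = alpha_prior + total_successes = 10 + 9
= 19

19


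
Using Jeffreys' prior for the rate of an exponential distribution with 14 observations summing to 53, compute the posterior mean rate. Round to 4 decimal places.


Jeffreys' prior leads to posterior Gamma(14, 53).
Mean = 14/53 = 0.2642

0.2642


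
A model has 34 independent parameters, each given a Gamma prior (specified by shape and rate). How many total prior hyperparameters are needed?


Each Gamma prior needs 2 hyperparameters (shape and rate).
Total = 2 * 34 = 68

68


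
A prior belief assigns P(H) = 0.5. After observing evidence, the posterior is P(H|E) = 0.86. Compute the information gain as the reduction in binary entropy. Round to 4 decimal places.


H(prior) = -0.5*log2(0.5) - 0.5*log2(0.5)
= 1.0
H(post) = -0.86*log2(0.86) - 0.14*log2(0.14)
= 0.5842
IG = 1.0 - 0.5842 = 0.4158

0.4158


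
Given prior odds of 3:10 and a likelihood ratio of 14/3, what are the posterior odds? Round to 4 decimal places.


Posterior odds = prior odds * LR
Prior odds = 3/10 = 0.3
LR = 14/3 = 4.6667
Posterior odds = 0.3 * 4.6667 = 1.4

1.4


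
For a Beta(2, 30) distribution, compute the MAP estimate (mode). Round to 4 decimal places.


MAP = mode = (a-1)/(a+b-2)
= (2-1)/(2+30-2)
= 1/30 = 0.0333

0.0333


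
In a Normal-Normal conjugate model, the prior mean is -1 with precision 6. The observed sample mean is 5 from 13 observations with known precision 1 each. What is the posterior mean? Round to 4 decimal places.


Posterior precision = tau0 + n*tau = 6 + 13*1 = 19
Posterior mean = (tau0*mu0 + n*tau*xbar) / posterior_precision
= (6*-1 + 13*1*5) / 19
= 59 / 19 = 3.1053

3.1053


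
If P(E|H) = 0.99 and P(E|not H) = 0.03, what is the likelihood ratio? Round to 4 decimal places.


Likelihood ratio = P(E|H) / P(E|not H)
= 0.99 / 0.03
= 33.0

33.0


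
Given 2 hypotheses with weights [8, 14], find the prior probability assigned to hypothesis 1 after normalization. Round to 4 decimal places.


To normalize, divide each weight by the sum of all weights.
Sum = 22
Prior(H1) = 8/22 = 0.3636

0.3636


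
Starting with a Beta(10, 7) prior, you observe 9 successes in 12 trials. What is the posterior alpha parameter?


For a Beta-Binomial conjugate model:
Posterior alpha = prior alpha + number of successes
= 10 + 9 = 19

19


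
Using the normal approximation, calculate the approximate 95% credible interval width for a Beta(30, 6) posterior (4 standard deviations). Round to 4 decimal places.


Var(Beta) = 30*6/(36^2 * 37) = 0.0038
SD = 0.0613
Width ~ 4*SD = 0.2451

0.2451


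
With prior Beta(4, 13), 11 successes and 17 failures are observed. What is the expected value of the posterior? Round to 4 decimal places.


Posterior = Beta(15, 30)
E[theta] = alpha/(alpha+beta)
= 15/45 = 0.3333

0.3333


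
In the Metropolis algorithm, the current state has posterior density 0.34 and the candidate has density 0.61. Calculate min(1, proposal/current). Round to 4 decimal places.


Ratio = 0.61/0.34 = 1.7941
Acceptance probability = min(1, 1.7941)
= 1.0

1.0


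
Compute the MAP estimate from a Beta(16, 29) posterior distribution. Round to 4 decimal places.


MAP = mode of Beta distribution
= (alpha - 1)/(alpha + beta - 2)
= (16-1)/(16+29-2)
= 15/43 = 0.3488

0.3488


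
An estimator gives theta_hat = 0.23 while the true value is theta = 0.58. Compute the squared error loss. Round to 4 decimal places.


The squared error loss is (theta_hat - theta)^2
= (0.23 - 0.58)^2
= (-0.35)^2 = 0.1225

0.1225


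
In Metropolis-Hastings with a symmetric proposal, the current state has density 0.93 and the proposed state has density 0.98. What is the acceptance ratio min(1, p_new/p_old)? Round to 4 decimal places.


Ratio = p_new / p_old = 0.98 / 0.93 = 1.0538
Acceptance = min(1, 1.0538) = 1.0

1.0


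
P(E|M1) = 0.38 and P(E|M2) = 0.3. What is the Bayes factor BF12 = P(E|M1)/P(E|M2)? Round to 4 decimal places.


Bayes factor BF12 = P(E|M1) / P(E|M2)
= 0.38 / 0.3
= 1.2667

1.2667


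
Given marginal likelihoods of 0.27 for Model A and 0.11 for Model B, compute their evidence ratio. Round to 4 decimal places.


Ratio = ML(A) / ML(B) = 0.27/0.11
= 2.4545

2.4545


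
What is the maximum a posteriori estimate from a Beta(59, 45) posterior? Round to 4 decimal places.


The MAP estimate equals the mode of the distribution.
Mode of Beta(a,b) = (a-1)/(a+b-2)
= 58/102
= 0.5686

0.5686


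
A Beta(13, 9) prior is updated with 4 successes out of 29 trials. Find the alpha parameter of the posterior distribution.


In the Beta-Binomial conjugate update:
alpha_post = alpha_prior + successes
= 13 + 4
= 17

17


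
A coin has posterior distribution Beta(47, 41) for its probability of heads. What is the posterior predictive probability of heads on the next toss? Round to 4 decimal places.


Posterior predictive = E[theta] = alpha/(alpha+beta)
= 47/88
= 0.5341

0.5341


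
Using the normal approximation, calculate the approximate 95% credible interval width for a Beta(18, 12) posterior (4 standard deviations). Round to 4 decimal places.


Var(Beta) = 18*12/(30^2 * 31) = 0.0077
SD = 0.088
Width ~ 4*SD = 0.352

0.352


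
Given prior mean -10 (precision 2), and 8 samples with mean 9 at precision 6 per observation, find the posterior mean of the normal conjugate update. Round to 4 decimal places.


The posterior mean is a precision-weighted average of prior and data.
Post. prec. = 2 + 48 = 50
Post. mean = (-20 + 432)/50 = 412/50 = 8.24

8.24


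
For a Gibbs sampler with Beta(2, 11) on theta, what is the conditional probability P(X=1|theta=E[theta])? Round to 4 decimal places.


E[theta] = 2/(2+11) = 0.1538
P(X=1|theta) = theta = 0.1538

0.1538


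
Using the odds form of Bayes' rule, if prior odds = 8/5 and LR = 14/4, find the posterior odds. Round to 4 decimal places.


Bayes' rule in odds form: posterior odds = prior odds * LR
= (8 * 14) / (5 * 4)
= 112/20 = 5.6

5.6


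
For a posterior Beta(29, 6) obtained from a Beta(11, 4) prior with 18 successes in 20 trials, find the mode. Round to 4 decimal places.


Mode = (alpha - 1) / (alpha + beta - 2)
= 28 / 33
= 0.8485

0.8485


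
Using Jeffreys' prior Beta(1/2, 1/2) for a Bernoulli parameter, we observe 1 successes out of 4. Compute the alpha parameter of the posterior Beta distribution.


Conjugate update: Beta(0.5 + k, 0.5 + n - k).
k = 1, n - k = 3
Posterior alpha = 0.5 + k = 0.5 + 1 = 1.5

1.5


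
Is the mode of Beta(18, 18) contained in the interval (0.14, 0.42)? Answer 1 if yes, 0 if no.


Mode = (a-1)/(a+b-2) = 17/34 = 0.5
Interval: (0.14, 0.42)
Contains mode? 0

0


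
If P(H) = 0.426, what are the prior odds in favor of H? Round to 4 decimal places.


Prior odds = P(H) / (1 - P(H))
= 0.426 / 0.574
= 0.7422

0.7422


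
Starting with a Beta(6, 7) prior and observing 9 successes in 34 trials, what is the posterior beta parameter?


Posterior beta = prior beta + failures
Failures = 34 - 9 = 25
beta_post = 7 + 25 = 32

32


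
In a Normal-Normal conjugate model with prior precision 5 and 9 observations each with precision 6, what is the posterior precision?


Posterior precision = prior precision + n * observation precision
= 5 + 9 * 6
= 5 + 54 = 59

59


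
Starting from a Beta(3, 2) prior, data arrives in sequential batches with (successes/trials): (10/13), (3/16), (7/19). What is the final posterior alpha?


In sequential Bayesian updating, we sum all successes.
Total successes = 20
Final alpha = 3 + 20 = 23

23


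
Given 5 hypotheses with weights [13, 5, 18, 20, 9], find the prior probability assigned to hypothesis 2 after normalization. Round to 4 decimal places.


To normalize, divide each weight by the sum of all weights.
Sum = 65
Prior(H2) = 5/65 = 0.0769

0.0769


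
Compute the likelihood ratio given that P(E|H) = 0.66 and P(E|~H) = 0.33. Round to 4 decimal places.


LR = P(E|H) / P(E|~H)
= 0.66 / 0.33 = 2.0

2.0


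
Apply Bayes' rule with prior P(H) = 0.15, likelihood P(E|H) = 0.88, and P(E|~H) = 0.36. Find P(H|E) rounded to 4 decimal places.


Step 1: Compute marginal P(E) = P(E|H)P(H) + P(E|~H)P(~H)
= 0.88*0.15 + 0.36*0.85 = 0.438
Step 2: P(H|E) = P(E|H)P(H)/P(E) = 0.132/0.438
= 0.3014

0.3014


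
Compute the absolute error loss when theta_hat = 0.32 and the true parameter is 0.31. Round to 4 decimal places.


L = |theta_hat - theta_true|
= |0.32 - 0.31| = 0.01

0.01


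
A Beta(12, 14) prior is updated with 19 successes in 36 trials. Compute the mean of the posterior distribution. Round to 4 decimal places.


After update: Beta(31, 31)
Mean = 31 / (31 + 31) = 31 / 62
= 0.5

0.5


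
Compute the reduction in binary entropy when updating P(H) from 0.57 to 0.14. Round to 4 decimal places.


H_before = -p*log2(p) - (1-p)*log2(1-p) for p=0.57: 0.9858
H_after for p=0.14: 0.5842
Reduction = 0.9858 - 0.5842 = 0.4016

0.4016


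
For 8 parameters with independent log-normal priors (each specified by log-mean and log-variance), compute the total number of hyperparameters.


A log-normal prior has 2 hyperparameters per parameter.
Total = 8 * 2 = 16

16


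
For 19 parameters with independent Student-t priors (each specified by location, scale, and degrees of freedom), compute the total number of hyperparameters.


A Student-t prior has 3 hyperparameters per parameter.
Total = 19 * 3 = 57

57


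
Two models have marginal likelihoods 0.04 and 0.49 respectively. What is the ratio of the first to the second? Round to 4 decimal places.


Evidence ratio = 0.04 / 0.49
= 0.0816

0.0816


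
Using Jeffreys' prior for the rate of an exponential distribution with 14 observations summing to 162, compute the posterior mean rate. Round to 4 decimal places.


Jeffreys' prior leads to posterior Gamma(14, 162).
Mean = 14/162 = 0.0864

0.0864


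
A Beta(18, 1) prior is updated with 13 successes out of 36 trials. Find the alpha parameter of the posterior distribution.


In the Beta-Binomial conjugate update:
alpha_post = alpha_prior + successes
= 18 + 13
= 31

31


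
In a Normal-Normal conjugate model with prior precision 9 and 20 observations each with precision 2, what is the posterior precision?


Posterior precision = prior precision + n * observation precision
= 9 + 20 * 2
= 9 + 40 = 49

49


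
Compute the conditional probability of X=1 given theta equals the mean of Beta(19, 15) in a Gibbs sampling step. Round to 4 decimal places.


Mean of Beta(19, 15) = 0.5588
P(X=1 | theta=0.5588) = 0.5588

0.5588


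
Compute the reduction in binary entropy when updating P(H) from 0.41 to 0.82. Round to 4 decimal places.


H_before = -p*log2(p) - (1-p)*log2(1-p) for p=0.41: 0.9765
H_after for p=0.82: 0.6801
Reduction = 0.9765 - 0.6801 = 0.2964

0.2964


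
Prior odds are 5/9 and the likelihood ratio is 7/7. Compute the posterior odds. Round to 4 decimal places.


Posterior odds = prior odds * likelihood ratio
= (5/9) * (7/7)
= 35 / 63
= 0.5556

0.5556


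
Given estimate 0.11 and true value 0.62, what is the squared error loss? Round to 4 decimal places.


Squared error = (estimate - true)^2
Difference = -0.51
Loss = -0.51^2 = 0.2601

0.2601


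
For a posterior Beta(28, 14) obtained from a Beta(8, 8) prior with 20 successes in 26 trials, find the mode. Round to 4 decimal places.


Mode = (alpha - 1) / (alpha + beta - 2)
= 27 / 40
= 0.675

0.675


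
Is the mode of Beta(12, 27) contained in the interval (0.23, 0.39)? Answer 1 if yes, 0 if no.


Mode = (a-1)/(a+b-2) = 11/37 = 0.2973
Interval: (0.23, 0.39)
Contains mode? 1

1


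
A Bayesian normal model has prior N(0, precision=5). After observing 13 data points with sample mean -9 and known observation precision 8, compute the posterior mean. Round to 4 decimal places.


Posterior mean = (prior_precision * prior_mean + n * data_precision * data_mean) / (prior_precision + n * data_precision)
Numerator = 5*0 + 13*8*-9 = -936
Denominator = 5 + 13*8 = 109
Posterior mean = -8.5872

-8.5872


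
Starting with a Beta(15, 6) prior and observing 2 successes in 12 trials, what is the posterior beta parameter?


Posterior beta = prior beta + failures
Failures = 12 - 2 = 10
beta_post = 6 + 10 = 16

16


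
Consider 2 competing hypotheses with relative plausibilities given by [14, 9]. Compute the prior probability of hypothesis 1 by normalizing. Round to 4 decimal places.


Sum of weights = 14 + 9 = 23
Normalized prior for H1 = 14 / 23
= 0.6087

0.6087


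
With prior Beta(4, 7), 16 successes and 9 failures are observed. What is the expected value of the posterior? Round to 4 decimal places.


Posterior = Beta(20, 16)
E[theta] = alpha/(alpha+beta)
= 20/36 = 0.5556

0.5556


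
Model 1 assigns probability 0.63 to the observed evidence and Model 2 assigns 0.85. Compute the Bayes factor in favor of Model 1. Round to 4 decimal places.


BF = P(data|M1) / P(data|M2)
= 0.63 / 0.85 = 0.7412

0.7412


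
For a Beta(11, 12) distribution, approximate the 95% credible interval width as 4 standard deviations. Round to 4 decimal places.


Variance of Beta(a,b) = ab / ((a+b)^2 * (a+b+1))
= 11*12 / ((23)^2 * 24)
= 0.0104
SD = sqrt(0.0104) = 0.102
Width = 4 * SD = 0.4079

0.4079


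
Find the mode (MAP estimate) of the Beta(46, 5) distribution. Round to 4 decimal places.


For Beta(a,b) with a,b > 1:
Mode = (a-1)/(a+b-2) = (46-1)/(51-2)
= 45/49 = 0.9184

0.9184
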